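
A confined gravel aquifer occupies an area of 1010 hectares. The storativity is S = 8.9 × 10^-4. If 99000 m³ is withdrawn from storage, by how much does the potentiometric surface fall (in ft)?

Δh ≈ 36.1 ft

A = 1010 hectares = 1.01 × 10^7 m²
Δh = ΔV / (S × A) = 99000 m³ / (8.9 × 10^-4 × 1.01 × 10^7 m²) = 11.01 m
Δh = 11.01 m = 36.13 ft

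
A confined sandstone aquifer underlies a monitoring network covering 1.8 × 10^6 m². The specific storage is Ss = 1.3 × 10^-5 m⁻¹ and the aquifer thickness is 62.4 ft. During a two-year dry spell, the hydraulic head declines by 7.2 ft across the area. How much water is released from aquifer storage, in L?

b = 62.4 ft = 19.02 m
S = Ss × b = 1.3 × 10^-5 m⁻¹ × 19.02 m = 2.473 × 10^-4
Δh = 7.2 ft = 2.195 m
ΔV = S × A × Δh = 2.473 × 10^-4 × 1.8 × 10^6 m² × 2.195 m = 976.7 m³
ΔV = 976.7 m³ = 9.767 × 10^5 L

ΔV ≈ 9.77 × 10^5 L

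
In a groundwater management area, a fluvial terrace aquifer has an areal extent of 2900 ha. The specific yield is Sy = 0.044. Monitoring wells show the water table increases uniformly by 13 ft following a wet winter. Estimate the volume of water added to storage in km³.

ΔV ≈ 0.00506 km³

A = 2900 ha = 2.9 × 10^7 m²
Δh = 13 ft = 3.962 m
ΔV = Sy × A × Δh = 0.044 × 2.9 × 10^7 m² × 3.962 m = 5.056 × 10^6 m³
ΔV = 5.056 × 10^6 m³ = 0.005056 km³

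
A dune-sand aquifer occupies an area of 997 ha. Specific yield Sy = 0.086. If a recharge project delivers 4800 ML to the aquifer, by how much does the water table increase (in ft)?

A = 997 ha = 9.97 × 10^6 m²
ΔV = 4800 ML = 4.8 × 10^6 m³
Δh = ΔV / (Sy × A) = 4.8 × 10^6 m³ / (0.086 × 9.97 × 10^6 m²) = 5.598 m
Δh = 5.598 m = 18.37 ft

Δh ≈ 18.4 ft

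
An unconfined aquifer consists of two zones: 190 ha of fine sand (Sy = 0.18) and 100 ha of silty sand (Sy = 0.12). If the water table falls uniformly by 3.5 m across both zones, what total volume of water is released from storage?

ΔV ≈ 1.62 × 10^6 m³

A₁ = 190 ha = 1.9 × 10^6 m²; A₂ = 100 ha = 1 × 10^6 m²
ΔV₁ = 0.18 × 1.9 × 10^6 × 3.5 = 1.197 × 10^6 m³
ΔV₂ = 0.12 × 1 × 10^6 × 3.5 = 4.2 × 10^5 m³
ΔV = ΔV₁ + ΔV₂ = 1.617 × 10^6 m³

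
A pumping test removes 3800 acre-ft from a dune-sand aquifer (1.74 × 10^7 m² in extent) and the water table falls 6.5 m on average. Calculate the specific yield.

Sy ≈ 0.041

ΔV = 3800 acre-ft = 4.687 × 10^6 m³
Sy = ΔV / (A × Δh) = 4.687 × 10^6 m³ / (1.74 × 10^7 m² × 6.5 m) = 0.04144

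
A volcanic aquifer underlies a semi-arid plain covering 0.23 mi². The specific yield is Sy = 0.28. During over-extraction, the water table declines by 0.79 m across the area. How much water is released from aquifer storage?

ΔV ≈ 1.32 × 10^5 m³

A = 0.23 mi² = 5.957 × 10^5 m²
ΔV = Sy × A × Δh = 0.28 × 5.957 × 10^5 m² × 0.79 m = 1.318 × 10^5 m³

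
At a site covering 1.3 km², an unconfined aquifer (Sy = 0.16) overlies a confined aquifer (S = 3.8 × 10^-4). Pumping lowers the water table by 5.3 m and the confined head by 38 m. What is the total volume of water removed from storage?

ΔV ≈ 1.12 × 10^6 m³

A = 1.3 km² = 1.3 × 10^6 m²
Unconfined: ΔV_u = Sy × A × Δh_u = 0.16 × 1.3 × 10^6 × 5.3 = 1.102 × 10^6 m³
Confined: ΔV_c = S × A × Δh_c = 3.8 × 10^-4 × 1.3 × 10^6 × 38 = 18770 m³
Total ΔV = 1.102 × 10^6 + 18770 = 1.121 × 10^6 m³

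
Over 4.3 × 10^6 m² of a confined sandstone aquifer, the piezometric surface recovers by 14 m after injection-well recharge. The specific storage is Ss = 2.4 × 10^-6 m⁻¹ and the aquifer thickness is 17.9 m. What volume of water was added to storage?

ΔV ≈ 2590 m³

S = Ss × b = 2.4 × 10^-6 m⁻¹ × 17.9 m = 4.296 × 10^-5
ΔV = S × A × Δh = 4.296 × 10^-5 × 4.3 × 10^6 m² × 14 m = 2586 m³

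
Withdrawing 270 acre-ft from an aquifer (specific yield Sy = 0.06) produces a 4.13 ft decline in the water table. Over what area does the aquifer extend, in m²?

Δh = 4.13 ft = 1.259 m
ΔV = 270 acre-ft = 3.33 × 10^5 m³
A = ΔV / (Sy × Δh) = 3.33 × 10^5 / (0.06 × 1.259) = 4.409 × 10^6 m²

A ≈ 4.41 × 10^6 m²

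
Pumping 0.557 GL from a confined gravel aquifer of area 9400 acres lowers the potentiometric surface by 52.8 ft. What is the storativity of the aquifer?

S ≈ 9.1 × 10^-4

A = 9400 acres = 3.804 × 10^7 m²
Δh = 52.8 ft = 16.09 m
ΔV = 0.557 GL = 5.57 × 10^5 m³
S = ΔV / (A × Δh) = 5.57 × 10^5 m³ / (3.804 × 10^7 m² × 16.09 m) = 9.098 × 10^-4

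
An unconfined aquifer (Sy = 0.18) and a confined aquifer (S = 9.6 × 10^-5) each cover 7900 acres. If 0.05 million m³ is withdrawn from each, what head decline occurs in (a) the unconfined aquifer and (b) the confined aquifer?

A = 7900 acres = 3.197 × 10^7 m²
ΔV = 0.05 million m³ = 50000 m³
Unconfined: Δh_u = ΔV/(Sy·A) = 50000/(0.18 × 3.197 × 10^7) = 0.008689 m
Confined: Δh_c = ΔV/(S·A) = 50000/(9.6 × 10^-5 × 3.197 × 10^7) = 16.29 m

Δh_u ≈ 0.00869 m; Δh_c ≈ 16.3 m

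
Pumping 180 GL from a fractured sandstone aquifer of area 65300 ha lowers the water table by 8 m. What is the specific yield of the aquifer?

Sy ≈ 0.034

A = 65300 ha = 6.53 × 10^8 m²
ΔV = 180 GL = 1.8 × 10^8 m³
Sy = ΔV / (A × Δh) = 1.8 × 10^8 m³ / (6.53 × 10^8 m² × 8 m) = 0.03446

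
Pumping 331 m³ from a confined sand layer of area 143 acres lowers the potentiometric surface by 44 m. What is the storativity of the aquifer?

S ≈ 1.3 × 10^-5

A = 143 acres = 5.787 × 10^5 m²
S = ΔV / (A × Δh) = 331 m³ / (5.787 × 10^5 m² × 44 m) = 1.3 × 10^-5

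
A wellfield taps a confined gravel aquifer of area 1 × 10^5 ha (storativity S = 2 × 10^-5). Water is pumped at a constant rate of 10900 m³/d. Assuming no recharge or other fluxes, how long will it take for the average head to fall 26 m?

A = 1 × 10^5 ha = 1 × 10^9 m²
ΔV = S × A × Δh = 2 × 10^-5 × 1 × 10^9 × 26 = 5.2 × 10^5 m³
t = ΔV / Q = 5.2 × 10^5 m³ / 10900 m³/d = 47.71 d

t ≈ 47.7 days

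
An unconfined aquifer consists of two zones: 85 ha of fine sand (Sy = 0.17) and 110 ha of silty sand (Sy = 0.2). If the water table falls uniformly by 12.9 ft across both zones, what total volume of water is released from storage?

A₁ = 85 ha = 8.5 × 10^5 m²; A₂ = 110 ha = 1.1 × 10^6 m²
Δh = 12.9 ft = 3.932 m
ΔV₁ = 0.17 × 8.5 × 10^5 × 3.932 = 5.682 × 10^5 m³
ΔV₂ = 0.2 × 1.1 × 10^6 × 3.932 = 8.65 × 10^5 m³
ΔV = ΔV₁ + ΔV₂ = 1.433 × 10^6 m³

ΔV ≈ 1.43 × 10^6 m³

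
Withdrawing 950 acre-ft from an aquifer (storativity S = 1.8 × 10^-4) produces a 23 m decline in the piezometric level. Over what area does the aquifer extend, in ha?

ΔV = 950 acre-ft = 1.172 × 10^6 m³
A = ΔV / (S × Δh) = 1.172 × 10^6 / (1.8 × 10^-4 × 23) = 2.83 × 10^8 m²
A = 2.83 × 10^8 m² = 28300 ha

A ≈ 28300 ha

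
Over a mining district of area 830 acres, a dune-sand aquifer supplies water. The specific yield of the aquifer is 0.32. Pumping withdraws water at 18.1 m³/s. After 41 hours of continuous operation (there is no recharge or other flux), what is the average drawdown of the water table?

Δh ≈ 2.49 m

A = 830 acres = 3.359 × 10^6 m²
Q = 18.1 m³/s = 1.564 × 10^6 m³/d
t = 41 hours = 1.708 d
ΔV = Q × t = 1.564 × 10^6 m³/d × 1.708 d = 2.672 × 10^6 m³
Δh = ΔV / (Sy × A) = 2.672 × 10^6 / (0.32 × 3.359 × 10^6) = 2.486 m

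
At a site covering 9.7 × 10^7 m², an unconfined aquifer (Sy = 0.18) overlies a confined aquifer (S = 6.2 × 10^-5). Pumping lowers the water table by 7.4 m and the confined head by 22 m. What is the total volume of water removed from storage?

ΔV ≈ 1.29 × 10^8 m³

Unconfined: ΔV_u = Sy × A × Δh_u = 0.18 × 9.7 × 10^7 × 7.4 = 1.292 × 10^8 m³
Confined: ΔV_c = S × A × Δh_c = 6.2 × 10^-5 × 9.7 × 10^7 × 22 = 1.323 × 10^5 m³
Total ΔV = 1.292 × 10^8 + 1.323 × 10^5 = 1.293 × 10^8 m³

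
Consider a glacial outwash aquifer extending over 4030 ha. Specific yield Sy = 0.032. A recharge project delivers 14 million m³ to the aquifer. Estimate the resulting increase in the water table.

Δh ≈ 10.9 m

A = 4030 ha = 4.03 × 10^7 m²
ΔV = 14 million m³ = 1.4 × 10^7 m³
Δh = ΔV / (Sy × A) = 1.4 × 10^7 m³ / (0.032 × 4.03 × 10^7 m²) = 10.86 m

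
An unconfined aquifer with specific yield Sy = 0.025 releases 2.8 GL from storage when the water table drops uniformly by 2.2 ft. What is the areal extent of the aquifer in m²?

A ≈ 1.67 × 10^8 m²

Δh = 2.2 ft = 0.6706 m
ΔV = 2.8 GL = 2.8 × 10^6 m³
A = ΔV / (Sy × Δh) = 2.8 × 10^6 / (0.025 × 0.6706) = 1.67 × 10^8 m²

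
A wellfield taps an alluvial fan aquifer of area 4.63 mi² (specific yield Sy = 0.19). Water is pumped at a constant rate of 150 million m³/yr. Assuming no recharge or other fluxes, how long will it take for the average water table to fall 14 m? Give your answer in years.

A = 4.63 mi² = 1.199 × 10^7 m²
ΔV = Sy × A × Δh = 0.19 × 1.199 × 10^7 × 14 = 3.19 × 10^7 m³
Q = 150 million m³/yr = 4.11 × 10^5 m³/d
t = ΔV / Q = 3.19 × 10^7 m³ / 4.11 × 10^5 m³/d = 77.62 d
t = 77.62 d ≈ 0.2127 years

t ≈ 0.213 years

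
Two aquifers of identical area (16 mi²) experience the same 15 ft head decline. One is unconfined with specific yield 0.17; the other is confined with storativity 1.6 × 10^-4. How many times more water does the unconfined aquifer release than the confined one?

A = 16 mi² = 4.144 × 10^7 m²
Δh = 15 ft = 4.572 m
Unconfined: ΔV_u = Sy × A × Δh = 0.17 × 4.144 × 10^7 × 4.572 = 3.221 × 10^7 m³
Confined: ΔV_c = S × A × Δh = 1.6 × 10^-4 × 4.144 × 10^7 × 4.572 = 30310 m³
Ratio = ΔV_u / ΔV_c = Sy / S = 0.17 / 1.6 × 10^-4 = 1062

ΔV_u / ΔV_c ≈ 1060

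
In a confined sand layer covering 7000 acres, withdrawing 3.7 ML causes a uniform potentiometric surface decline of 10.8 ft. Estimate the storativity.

A = 7000 acres = 2.833 × 10^7 m²
Δh = 10.8 ft = 3.292 m
ΔV = 3.7 ML = 3700 m³
S = ΔV / (A × Δh) = 3700 m³ / (2.833 × 10^7 m² × 3.292 m) = 3.968 × 10^-5

S ≈ 4 × 10^-5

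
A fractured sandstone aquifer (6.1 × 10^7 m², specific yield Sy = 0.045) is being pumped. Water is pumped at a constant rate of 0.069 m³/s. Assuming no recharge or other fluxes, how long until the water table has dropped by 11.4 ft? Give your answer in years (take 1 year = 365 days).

t ≈ 4.38 years

Δh = 11.4 ft = 3.475 m
ΔV = Sy × A × Δh = 0.045 × 6.1 × 10^7 × 3.475 = 9.538 × 10^6 m³
Q = 0.069 m³/s = 5962 m³/d
t = ΔV / Q = 9.538 × 10^6 m³ / 5962 m³/d = 1600 d
t = 1600 d ≈ 4.383 years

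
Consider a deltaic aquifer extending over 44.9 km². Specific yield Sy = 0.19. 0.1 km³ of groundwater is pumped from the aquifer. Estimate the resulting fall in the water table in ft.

A = 44.9 km² = 4.49 × 10^7 m²
ΔV = 0.1 km³ = 1 × 10^8 m³
Δh = ΔV / (Sy × A) = 1 × 10^8 m³ / (0.19 × 4.49 × 10^7 m²) = 11.72 m
Δh = 11.72 m = 38.46 ft

Δh ≈ 38.5 ft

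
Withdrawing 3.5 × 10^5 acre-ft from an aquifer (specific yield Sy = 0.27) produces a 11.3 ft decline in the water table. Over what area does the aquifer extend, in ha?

Δh = 11.3 ft = 3.444 m
ΔV = 3.5 × 10^5 acre-ft = 4.317 × 10^8 m³
A = ΔV / (Sy × Δh) = 4.317 × 10^8 / (0.27 × 3.444) = 4.642 × 10^8 m²
A = 4.642 × 10^8 m² = 46420 ha

A ≈ 46400 ha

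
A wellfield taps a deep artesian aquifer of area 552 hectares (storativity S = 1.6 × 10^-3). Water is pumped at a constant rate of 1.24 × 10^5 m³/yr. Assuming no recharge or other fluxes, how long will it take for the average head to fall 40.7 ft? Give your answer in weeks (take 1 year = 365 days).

t ≈ 46.1 weeks

A = 552 hectares = 5.52 × 10^6 m²
Δh = 40.7 ft = 12.41 m
ΔV = S × A × Δh = 0.0016 × 5.52 × 10^6 × 12.41 = 1.096 × 10^5 m³
Q = 1.24 × 10^5 m³/yr = 339.7 m³/d
t = ΔV / Q = 1.096 × 10^5 m³ / 339.7 m³/d = 322.5 d
t = 322.5 d ≈ 46.07 weeks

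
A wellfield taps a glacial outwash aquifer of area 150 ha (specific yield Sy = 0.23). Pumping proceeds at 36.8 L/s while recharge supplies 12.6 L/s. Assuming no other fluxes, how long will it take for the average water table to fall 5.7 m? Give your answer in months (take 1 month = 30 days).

A = 150 ha = 1.5 × 10^6 m²
ΔV = Sy × A × Δh = 0.23 × 1.5 × 10^6 × 5.7 = 1.966 × 10^6 m³
Net withdrawal = 36.8 − 12.6 = 24.2 L/s = 2091 m³/d
t = ΔV / Q = 1.966 × 10^6 m³ / 2091 m³/d = 940.5 d
t = 940.5 d ≈ 31.35 months

t ≈ 31.4 months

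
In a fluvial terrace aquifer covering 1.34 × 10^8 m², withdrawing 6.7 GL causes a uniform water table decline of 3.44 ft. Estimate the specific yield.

Δh = 3.44 ft = 1.049 m
ΔV = 6.7 GL = 6.7 × 10^6 m³
Sy = ΔV / (A × Δh) = 6.7 × 10^6 m³ / (1.34 × 10^8 m² × 1.049 m) = 0.04769

Sy ≈ 0.048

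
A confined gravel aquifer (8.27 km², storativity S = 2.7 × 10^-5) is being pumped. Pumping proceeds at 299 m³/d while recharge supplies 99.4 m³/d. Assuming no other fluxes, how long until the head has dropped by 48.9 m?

t ≈ 54.7 days

A = 8.27 km² = 8.27 × 10^6 m²
ΔV = S × A × Δh = 2.7 × 10^-5 × 8.27 × 10^6 × 48.9 = 10920 m³
Net withdrawal = 299 − 99.4 = 199.6 m³/d
t = ΔV / Q = 10920 m³ / 199.6 m³/d = 54.7 d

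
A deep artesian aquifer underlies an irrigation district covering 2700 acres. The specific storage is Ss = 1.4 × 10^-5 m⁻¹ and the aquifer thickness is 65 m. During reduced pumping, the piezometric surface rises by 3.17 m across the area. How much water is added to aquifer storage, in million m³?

ΔV ≈ 0.0315 million m³

S = Ss × b = 1.4 × 10^-5 m⁻¹ × 65 m = 9.1 × 10^-4
A = 2700 acres = 1.093 × 10^7 m²
ΔV = S × A × Δh = 9.1 × 10^-4 × 1.093 × 10^7 m² × 3.17 m = 31520 m³
ΔV = 31520 m³ = 0.03152 million m³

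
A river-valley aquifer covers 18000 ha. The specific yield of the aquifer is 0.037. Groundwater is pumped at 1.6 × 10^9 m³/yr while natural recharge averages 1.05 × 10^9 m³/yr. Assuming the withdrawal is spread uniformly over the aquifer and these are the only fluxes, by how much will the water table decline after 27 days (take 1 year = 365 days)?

Δh ≈ 6.11 m

A = 18000 ha = 1.8 × 10^8 m²
Net abstraction = 1.6 × 10^9 − 1.05 × 10^9 = 5.5 × 10^8 m³/yr
Q_net = 5.5 × 10^8 m³/yr = 1.507 × 10^6 m³/d
ΔV = Q × t = 1.507 × 10^6 m³/d × 27 d = 4.068 × 10^7 m³
Δh = ΔV / (Sy × A) = 4.068 × 10^7 / (0.037 × 1.8 × 10^8) = 6.109 m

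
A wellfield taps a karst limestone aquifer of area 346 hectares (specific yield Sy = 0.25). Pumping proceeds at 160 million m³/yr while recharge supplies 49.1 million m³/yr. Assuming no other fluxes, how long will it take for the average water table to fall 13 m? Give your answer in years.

A = 346 hectares = 3.46 × 10^6 m²
ΔV = Sy × A × Δh = 0.25 × 3.46 × 10^6 × 13 = 1.125 × 10^7 m³
Net withdrawal = 160 − 49.1 = 110.9 million m³/yr = 3.038 × 10^5 m³/d
t = ΔV / Q = 1.125 × 10^7 m³ / 3.038 × 10^5 m³/d = 37.01 d
t = 37.01 d ≈ 0.1014 years

t ≈ 0.101 years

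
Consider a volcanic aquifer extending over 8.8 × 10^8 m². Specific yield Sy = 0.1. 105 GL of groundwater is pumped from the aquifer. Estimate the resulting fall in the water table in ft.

Δh ≈ 3.91 ft

ΔV = 105 GL = 1.05 × 10^8 m³
Δh = ΔV / (Sy × A) = 1.05 × 10^8 m³ / (0.1 × 8.8 × 10^8 m²) = 1.193 m
Δh = 1.193 m = 3.915 ft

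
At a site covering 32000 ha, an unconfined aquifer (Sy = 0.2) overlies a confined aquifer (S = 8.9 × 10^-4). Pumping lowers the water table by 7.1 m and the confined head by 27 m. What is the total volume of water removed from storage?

A = 32000 ha = 3.2 × 10^8 m²
Unconfined: ΔV_u = Sy × A × Δh_u = 0.2 × 3.2 × 10^8 × 7.1 = 4.544 × 10^8 m³
Confined: ΔV_c = S × A × Δh_c = 8.9 × 10^-4 × 3.2 × 10^8 × 27 = 7.69 × 10^6 m³
Total ΔV = 4.544 × 10^8 + 7.69 × 10^6 = 4.621 × 10^8 m³

ΔV ≈ 4.62 × 10^8 m³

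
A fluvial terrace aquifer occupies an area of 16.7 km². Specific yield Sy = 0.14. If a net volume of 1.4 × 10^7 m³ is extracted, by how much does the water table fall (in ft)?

Δh ≈ 19.6 ft

A = 16.7 km² = 1.67 × 10^7 m²
Δh = ΔV / (Sy × A) = 1.4 × 10^7 m³ / (0.14 × 1.67 × 10^7 m²) = 5.988 m
Δh = 5.988 m = 19.65 ft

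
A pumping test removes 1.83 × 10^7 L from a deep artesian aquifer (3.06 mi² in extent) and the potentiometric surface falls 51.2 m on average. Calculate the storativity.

S ≈ 4.5 × 10^-5

A = 3.06 mi² = 7.925 × 10^6 m²
ΔV = 1.83 × 10^7 L = 18300 m³
S = ΔV / (A × Δh) = 18300 m³ / (7.925 × 10^6 m² × 51.2 m) = 4.51 × 10^-5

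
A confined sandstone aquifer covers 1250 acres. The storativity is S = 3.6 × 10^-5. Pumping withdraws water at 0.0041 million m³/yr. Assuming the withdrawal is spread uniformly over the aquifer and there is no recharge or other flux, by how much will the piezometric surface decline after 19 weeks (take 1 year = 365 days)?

Δh ≈ 8.2 m

A = 1250 acres = 5.059 × 10^6 m²
Q = 0.0041 million m³/yr = 11.23 m³/d
t = 19 weeks = 133 d
ΔV = Q × t = 11.23 m³/d × 133 d = 1494 m³
Δh = ΔV / (S × A) = 1494 / (3.6 × 10^-5 × 5.059 × 10^6) = 8.204 m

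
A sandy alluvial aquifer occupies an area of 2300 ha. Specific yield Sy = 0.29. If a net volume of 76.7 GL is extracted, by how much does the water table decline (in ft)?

Δh ≈ 37.7 ft

A = 2300 ha = 2.3 × 10^7 m²
ΔV = 76.7 GL = 7.67 × 10^7 m³
Δh = ΔV / (Sy × A) = 7.67 × 10^7 m³ / (0.29 × 2.3 × 10^7 m²) = 11.5 m
Δh = 11.5 m = 37.73 ft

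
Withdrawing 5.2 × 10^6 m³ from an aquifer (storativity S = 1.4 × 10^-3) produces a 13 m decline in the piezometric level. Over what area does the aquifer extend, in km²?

A ≈ 286 km²

A = ΔV / (S × Δh) = 5.2 × 10^6 / (0.0014 × 13) = 2.857 × 10^8 m²
A = 2.857 × 10^8 m² = 285.7 km²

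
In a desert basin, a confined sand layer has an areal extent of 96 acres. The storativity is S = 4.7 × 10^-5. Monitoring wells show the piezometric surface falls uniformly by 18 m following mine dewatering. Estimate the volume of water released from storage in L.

A = 96 acres = 3.885 × 10^5 m²
ΔV = S × A × Δh = 4.7 × 10^-5 × 3.885 × 10^5 m² × 18 m = 328.7 m³
ΔV = 328.7 m³ = 3.287 × 10^5 L

ΔV ≈ 3.29 × 10^5 L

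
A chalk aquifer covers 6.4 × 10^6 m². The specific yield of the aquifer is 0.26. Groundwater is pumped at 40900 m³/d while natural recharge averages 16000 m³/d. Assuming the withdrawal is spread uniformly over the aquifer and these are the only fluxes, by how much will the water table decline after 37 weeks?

Δh ≈ 3.88 m

Net abstraction = 40900 − 16000 = 24900 m³/d
t = 37 weeks = 259 d
ΔV = Q × t = 24900 m³/d × 259 d = 6.449 × 10^6 m³
Δh = ΔV / (Sy × A) = 6.449 × 10^6 / (0.26 × 6.4 × 10^6) = 3.876 m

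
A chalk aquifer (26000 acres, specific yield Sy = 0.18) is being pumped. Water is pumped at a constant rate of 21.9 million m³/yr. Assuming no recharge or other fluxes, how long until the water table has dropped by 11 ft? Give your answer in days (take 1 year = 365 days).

A = 26000 acres = 1.052 × 10^8 m²
Δh = 11 ft = 3.353 m
ΔV = Sy × A × Δh = 0.18 × 1.052 × 10^8 × 3.353 = 6.35 × 10^7 m³
Q = 21.9 million m³/yr = 60000 m³/d
t = ΔV / Q = 6.35 × 10^7 m³ / 60000 m³/d = 1058 d

t ≈ 1060 days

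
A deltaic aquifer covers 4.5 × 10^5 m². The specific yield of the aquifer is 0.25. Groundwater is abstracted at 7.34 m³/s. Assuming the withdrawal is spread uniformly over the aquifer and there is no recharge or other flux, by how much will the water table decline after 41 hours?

Q = 7.34 m³/s = 6.342 × 10^5 m³/d
t = 41 hours = 1.708 d
ΔV = Q × t = 6.342 × 10^5 m³/d × 1.708 d = 1.083 × 10^6 m³
Δh = ΔV / (Sy × A) = 1.083 × 10^6 / (0.25 × 4.5 × 10^5) = 9.63 m

Δh ≈ 9.63 m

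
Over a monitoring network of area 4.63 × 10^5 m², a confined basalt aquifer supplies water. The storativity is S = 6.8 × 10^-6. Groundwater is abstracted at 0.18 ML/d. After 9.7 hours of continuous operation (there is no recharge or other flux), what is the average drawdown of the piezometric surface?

Q = 0.18 ML/d = 180 m³/d
t = 9.7 hours = 0.4042 d
ΔV = Q × t = 180 m³/d × 0.4042 d = 72.75 m³
Δh = ΔV / (S × A) = 72.75 / (6.8 × 10^-6 × 4.63 × 10^5) = 23.11 m

Δh ≈ 23.1 m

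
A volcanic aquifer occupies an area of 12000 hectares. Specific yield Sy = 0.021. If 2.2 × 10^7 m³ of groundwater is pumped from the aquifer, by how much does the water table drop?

Δh ≈ 8.73 m

A = 12000 hectares = 1.2 × 10^8 m²
Δh = ΔV / (Sy × A) = 2.2 × 10^7 m³ / (0.021 × 1.2 × 10^8 m²) = 8.73 m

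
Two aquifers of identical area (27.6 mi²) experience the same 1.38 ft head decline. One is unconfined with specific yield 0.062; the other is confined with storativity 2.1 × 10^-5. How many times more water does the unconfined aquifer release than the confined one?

A = 27.6 mi² = 7.148 × 10^7 m²
Δh = 1.38 ft = 0.4206 m
Unconfined: ΔV_u = Sy × A × Δh = 0.062 × 7.148 × 10^7 × 0.4206 = 1.864 × 10^6 m³
Confined: ΔV_c = S × A × Δh = 2.1 × 10^-5 × 7.148 × 10^7 × 0.4206 = 631.4 m³
Ratio = ΔV_u / ΔV_c = Sy / S = 0.062 / 2.1 × 10^-5 = 2952

ΔV_u / ΔV_c ≈ 2950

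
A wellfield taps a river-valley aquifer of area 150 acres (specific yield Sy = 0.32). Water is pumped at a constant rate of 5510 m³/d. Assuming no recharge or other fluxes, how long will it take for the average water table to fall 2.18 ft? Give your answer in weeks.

t ≈ 3.35 weeks

A = 150 acres = 6.07 × 10^5 m²
Δh = 2.18 ft = 0.6645 m
ΔV = Sy × A × Δh = 0.32 × 6.07 × 10^5 × 0.6645 = 1.291 × 10^5 m³
t = ΔV / Q = 1.291 × 10^5 m³ / 5510 m³/d = 23.42 d
t = 23.42 d ≈ 3.346 weeks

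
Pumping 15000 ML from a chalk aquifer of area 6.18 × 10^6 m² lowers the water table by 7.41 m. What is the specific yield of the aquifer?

ΔV = 15000 ML = 1.5 × 10^7 m³
Sy = ΔV / (A × Δh) = 1.5 × 10^7 m³ / (6.18 × 10^6 m² × 7.41 m) = 0.3276

Sy ≈ 0.33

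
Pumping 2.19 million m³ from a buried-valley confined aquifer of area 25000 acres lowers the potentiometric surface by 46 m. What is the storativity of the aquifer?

A = 25000 acres = 1.012 × 10^8 m²
ΔV = 2.19 million m³ = 2.19 × 10^6 m³
S = ΔV / (A × Δh) = 2.19 × 10^6 m³ / (1.012 × 10^8 m² × 46 m) = 4.706 × 10^-4

S ≈ 4.7 × 10^-4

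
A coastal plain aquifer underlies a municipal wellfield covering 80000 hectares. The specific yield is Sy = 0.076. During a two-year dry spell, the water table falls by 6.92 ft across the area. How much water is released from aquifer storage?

A = 80000 hectares = 8 × 10^8 m²
Δh = 6.92 ft = 2.109 m
ΔV = Sy × A × Δh = 0.076 × 8 × 10^8 m² × 2.109 m = 1.282 × 10^8 m³

ΔV ≈ 1.28 × 10^8 m³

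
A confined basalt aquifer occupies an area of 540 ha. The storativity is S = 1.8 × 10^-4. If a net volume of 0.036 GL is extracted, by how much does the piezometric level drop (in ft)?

Δh ≈ 122 ft

A = 540 ha = 5.4 × 10^6 m²
ΔV = 0.036 GL = 36000 m³
Δh = ΔV / (S × A) = 36000 m³ / (1.8 × 10^-4 × 5.4 × 10^6 m²) = 37.04 m
Δh = 37.04 m = 121.5 ft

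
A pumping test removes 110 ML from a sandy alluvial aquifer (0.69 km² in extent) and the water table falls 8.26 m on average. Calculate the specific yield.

A = 0.69 km² = 6.9 × 10^5 m²
ΔV = 110 ML = 1.1 × 10^5 m³
Sy = ΔV / (A × Δh) = 1.1 × 10^5 m³ / (6.9 × 10^5 m² × 8.26 m) = 0.0193

Sy ≈ 0.019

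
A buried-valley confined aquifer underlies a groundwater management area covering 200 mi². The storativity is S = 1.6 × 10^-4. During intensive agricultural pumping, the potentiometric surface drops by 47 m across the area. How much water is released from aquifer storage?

ΔV ≈ 3.9 × 10^6 m³

A = 200 mi² = 5.18 × 10^8 m²
ΔV = S × A × Δh = 1.6 × 10^-4 × 5.18 × 10^8 m² × 47 m = 3.895 × 10^6 m³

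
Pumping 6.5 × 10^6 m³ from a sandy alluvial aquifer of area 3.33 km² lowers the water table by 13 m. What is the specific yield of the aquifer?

A = 3.33 km² = 3.33 × 10^6 m²
Sy = ΔV / (A × Δh) = 6.5 × 10^6 m³ / (3.33 × 10^6 m² × 13 m) = 0.1502

Sy ≈ 0.15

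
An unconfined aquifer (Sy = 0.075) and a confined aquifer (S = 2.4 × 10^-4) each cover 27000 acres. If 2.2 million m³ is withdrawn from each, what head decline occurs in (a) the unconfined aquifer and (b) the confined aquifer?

Δh_u ≈ 0.268 m; Δh_c ≈ 83.9 m

A = 27000 acres = 1.093 × 10^8 m²
ΔV = 2.2 million m³ = 2.2 × 10^6 m³
Unconfined: Δh_u = ΔV/(Sy·A) = 2.2 × 10^6/(0.075 × 1.093 × 10^8) = 0.2685 m
Confined: Δh_c = ΔV/(S·A) = 2.2 × 10^6/(2.4 × 10^-4 × 1.093 × 10^8) = 83.89 m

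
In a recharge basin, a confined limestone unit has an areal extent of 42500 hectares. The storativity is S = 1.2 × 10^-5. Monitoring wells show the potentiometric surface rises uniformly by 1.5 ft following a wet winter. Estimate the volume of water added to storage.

A = 42500 hectares = 4.25 × 10^8 m²
Δh = 1.5 ft = 0.4572 m
ΔV = S × A × Δh = 1.2 × 10^-5 × 4.25 × 10^8 m² × 0.4572 m = 2332 m³

ΔV ≈ 2330 m³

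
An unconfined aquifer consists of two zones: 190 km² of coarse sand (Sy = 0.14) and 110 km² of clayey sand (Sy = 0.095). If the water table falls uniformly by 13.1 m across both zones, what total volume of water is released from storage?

ΔV ≈ 4.85 × 10^8 m³

A₁ = 190 km² = 1.9 × 10^8 m²; A₂ = 110 km² = 1.1 × 10^8 m²
ΔV₁ = 0.14 × 1.9 × 10^8 × 13.1 = 3.485 × 10^8 m³
ΔV₂ = 0.095 × 1.1 × 10^8 × 13.1 = 1.369 × 10^8 m³
ΔV = ΔV₁ + ΔV₂ = 4.854 × 10^8 m³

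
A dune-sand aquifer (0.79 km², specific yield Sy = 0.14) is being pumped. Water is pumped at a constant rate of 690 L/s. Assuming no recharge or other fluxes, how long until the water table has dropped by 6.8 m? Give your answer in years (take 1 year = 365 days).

A = 0.79 km² = 7.9 × 10^5 m²
ΔV = Sy × A × Δh = 0.14 × 7.9 × 10^5 × 6.8 = 7.521 × 10^5 m³
Q = 690 L/s = 59620 m³/d
t = ΔV / Q = 7.521 × 10^5 m³ / 59620 m³/d = 12.62 d
t = 12.62 d ≈ 0.03456 years

t ≈ 0.0346 years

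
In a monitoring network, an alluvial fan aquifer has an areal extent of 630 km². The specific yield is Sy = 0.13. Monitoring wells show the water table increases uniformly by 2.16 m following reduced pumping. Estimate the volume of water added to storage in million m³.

ΔV ≈ 177 million m³

A = 630 km² = 6.3 × 10^8 m²
ΔV = Sy × A × Δh = 0.13 × 6.3 × 10^8 m² × 2.16 m = 1.769 × 10^8 m³
ΔV = 1.769 × 10^8 m³ = 176.9 million m³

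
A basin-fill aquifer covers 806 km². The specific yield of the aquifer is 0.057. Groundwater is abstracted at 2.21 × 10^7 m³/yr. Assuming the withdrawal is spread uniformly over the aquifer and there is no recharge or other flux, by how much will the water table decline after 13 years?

Δh ≈ 6.25 m

A = 806 km² = 8.06 × 10^8 m²
Q = 2.21 × 10^7 m³/yr = 60550 m³/d
t = 13 years = 4745 d
ΔV = Q × t = 60550 m³/d × 4745 d = 2.873 × 10^8 m³
Δh = ΔV / (Sy × A) = 2.873 × 10^8 / (0.057 × 8.06 × 10^8) = 6.254 m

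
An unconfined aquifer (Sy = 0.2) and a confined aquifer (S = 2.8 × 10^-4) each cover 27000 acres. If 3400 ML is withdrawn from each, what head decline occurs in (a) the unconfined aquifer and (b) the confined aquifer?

A = 27000 acres = 1.093 × 10^8 m²
ΔV = 3400 ML = 3.4 × 10^6 m³
Unconfined: Δh_u = ΔV/(Sy·A) = 3.4 × 10^6/(0.2 × 1.093 × 10^8) = 0.1556 m
Confined: Δh_c = ΔV/(S·A) = 3.4 × 10^6/(2.8 × 10^-4 × 1.093 × 10^8) = 111.1 m

Δh_u ≈ 0.156 m; Δh_c ≈ 111 m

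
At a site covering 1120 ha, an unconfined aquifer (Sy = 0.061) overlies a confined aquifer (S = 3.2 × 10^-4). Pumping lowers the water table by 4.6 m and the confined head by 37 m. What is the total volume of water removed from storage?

A = 1120 ha = 1.12 × 10^7 m²
Unconfined: ΔV_u = Sy × A × Δh_u = 0.061 × 1.12 × 10^7 × 4.6 = 3.143 × 10^6 m³
Confined: ΔV_c = S × A × Δh_c = 3.2 × 10^-4 × 1.12 × 10^7 × 37 = 1.326 × 10^5 m³
Total ΔV = 3.143 × 10^6 + 1.326 × 10^5 = 3.275 × 10^6 m³

ΔV ≈ 3.28 × 10^6 m³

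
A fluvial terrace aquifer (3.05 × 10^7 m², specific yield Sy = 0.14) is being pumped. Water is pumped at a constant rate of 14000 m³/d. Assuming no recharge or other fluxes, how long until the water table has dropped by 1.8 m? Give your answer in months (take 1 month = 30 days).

ΔV = Sy × A × Δh = 0.14 × 3.05 × 10^7 × 1.8 = 7.686 × 10^6 m³
t = ΔV / Q = 7.686 × 10^6 m³ / 14000 m³/d = 549 d
t = 549 d ≈ 18.3 months

t ≈ 18.3 months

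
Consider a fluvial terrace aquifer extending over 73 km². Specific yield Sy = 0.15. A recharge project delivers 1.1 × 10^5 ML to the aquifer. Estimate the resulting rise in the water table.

Δh ≈ 10 m

A = 73 km² = 7.3 × 10^7 m²
ΔV = 1.1 × 10^5 ML = 1.1 × 10^8 m³
Δh = ΔV / (Sy × A) = 1.1 × 10^8 m³ / (0.15 × 7.3 × 10^7 m²) = 10.05 m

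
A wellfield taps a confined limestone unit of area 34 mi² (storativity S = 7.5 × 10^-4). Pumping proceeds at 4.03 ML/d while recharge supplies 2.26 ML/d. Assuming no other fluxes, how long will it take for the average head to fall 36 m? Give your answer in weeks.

A = 34 mi² = 8.806 × 10^7 m²
ΔV = S × A × Δh = 7.5 × 10^-4 × 8.806 × 10^7 × 36 = 2.378 × 10^6 m³
Net withdrawal = 4.03 − 2.26 = 1.77 ML/d = 1770 m³/d
t = ΔV / Q = 2.378 × 10^6 m³ / 1770 m³/d = 1343 d
t = 1343 d ≈ 191.9 weeks

t ≈ 192 weeks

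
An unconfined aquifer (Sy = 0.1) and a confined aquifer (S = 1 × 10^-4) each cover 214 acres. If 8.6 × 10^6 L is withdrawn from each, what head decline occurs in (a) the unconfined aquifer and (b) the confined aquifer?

Δh_u ≈ 0.0993 m; Δh_c ≈ 99.3 m

A = 214 acres = 8.66 × 10^5 m²
ΔV = 8.6 × 10^6 L = 8600 m³
Unconfined: Δh_u = ΔV/(Sy·A) = 8600/(0.1 × 8.66 × 10^5) = 0.0993 m
Confined: Δh_c = ΔV/(S·A) = 8600/(1 × 10^-4 × 8.66 × 10^5) = 99.3 m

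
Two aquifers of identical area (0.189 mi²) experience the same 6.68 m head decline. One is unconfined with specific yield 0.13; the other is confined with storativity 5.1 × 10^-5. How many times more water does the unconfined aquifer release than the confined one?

A = 0.189 mi² = 4.895 × 10^5 m²
Unconfined: ΔV_u = Sy × A × Δh = 0.13 × 4.895 × 10^5 × 6.68 = 4.251 × 10^5 m³
Confined: ΔV_c = S × A × Δh = 5.1 × 10^-5 × 4.895 × 10^5 × 6.68 = 166.8 m³
Ratio = ΔV_u / ΔV_c = Sy / S = 0.13 / 5.1 × 10^-5 = 2549

ΔV_u / ΔV_c ≈ 2550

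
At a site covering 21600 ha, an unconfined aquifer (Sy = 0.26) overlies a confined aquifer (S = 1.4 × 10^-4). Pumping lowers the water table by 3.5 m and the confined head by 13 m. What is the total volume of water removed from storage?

ΔV ≈ 1.97 × 10^8 m³

A = 21600 ha = 2.16 × 10^8 m²
Unconfined: ΔV_u = Sy × A × Δh_u = 0.26 × 2.16 × 10^8 × 3.5 = 1.966 × 10^8 m³
Confined: ΔV_c = S × A × Δh_c = 1.4 × 10^-4 × 2.16 × 10^8 × 13 = 3.931 × 10^5 m³
Total ΔV = 1.966 × 10^8 + 3.931 × 10^5 = 1.97 × 10^8 m³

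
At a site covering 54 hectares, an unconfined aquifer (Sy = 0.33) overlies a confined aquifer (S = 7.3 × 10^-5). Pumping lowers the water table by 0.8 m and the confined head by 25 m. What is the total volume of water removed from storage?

A = 54 hectares = 5.4 × 10^5 m²
Unconfined: ΔV_u = Sy × A × Δh_u = 0.33 × 5.4 × 10^5 × 0.8 = 1.426 × 10^5 m³
Confined: ΔV_c = S × A × Δh_c = 7.3 × 10^-5 × 5.4 × 10^5 × 25 = 985.5 m³
Total ΔV = 1.426 × 10^5 + 985.5 = 1.435 × 10^5 m³

ΔV ≈ 1.44 × 10^5 m³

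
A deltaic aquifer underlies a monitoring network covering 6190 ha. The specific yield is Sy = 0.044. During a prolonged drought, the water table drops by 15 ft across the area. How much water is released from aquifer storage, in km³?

ΔV ≈ 0.0125 km³

A = 6190 ha = 6.19 × 10^7 m²
Δh = 15 ft = 4.572 m
ΔV = Sy × A × Δh = 0.044 × 6.19 × 10^7 m² × 4.572 m = 1.245 × 10^7 m³
ΔV = 1.245 × 10^7 m³ = 0.01245 km³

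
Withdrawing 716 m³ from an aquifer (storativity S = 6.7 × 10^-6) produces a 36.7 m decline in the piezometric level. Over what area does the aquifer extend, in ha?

A ≈ 291 ha

A = ΔV / (S × Δh) = 716 / (6.7 × 10^-6 × 36.7) = 2.912 × 10^6 m²
A = 2.912 × 10^6 m² = 291.2 ha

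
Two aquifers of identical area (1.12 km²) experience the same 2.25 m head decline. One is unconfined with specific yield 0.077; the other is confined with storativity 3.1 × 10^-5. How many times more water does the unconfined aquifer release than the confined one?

A = 1.12 km² = 1.12 × 10^6 m²
Unconfined: ΔV_u = Sy × A × Δh = 0.077 × 1.12 × 10^6 × 2.25 = 1.94 × 10^5 m³
Confined: ΔV_c = S × A × Δh = 3.1 × 10^-5 × 1.12 × 10^6 × 2.25 = 78.12 m³
Ratio = ΔV_u / ΔV_c = Sy / S = 0.077 / 3.1 × 10^-5 = 2484

ΔV_u / ΔV_c ≈ 2480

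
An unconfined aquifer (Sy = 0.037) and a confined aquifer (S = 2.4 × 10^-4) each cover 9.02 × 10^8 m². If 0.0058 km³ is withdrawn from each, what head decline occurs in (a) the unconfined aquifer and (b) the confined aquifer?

Δh_u ≈ 0.174 m; Δh_c ≈ 26.8 m

ΔV = 0.0058 km³ = 5.8 × 10^6 m³
Unconfined: Δh_u = ΔV/(Sy·A) = 5.8 × 10^6/(0.037 × 9.02 × 10^8) = 0.1738 m
Confined: Δh_c = ΔV/(S·A) = 5.8 × 10^6/(2.4 × 10^-4 × 9.02 × 10^8) = 26.79 m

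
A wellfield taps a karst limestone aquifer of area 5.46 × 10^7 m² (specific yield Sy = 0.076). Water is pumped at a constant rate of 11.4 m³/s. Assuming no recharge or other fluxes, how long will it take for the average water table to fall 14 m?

t ≈ 59 days

ΔV = Sy × A × Δh = 0.076 × 5.46 × 10^7 × 14 = 5.809 × 10^7 m³
Q = 11.4 m³/s = 9.85 × 10^5 m³/d
t = ΔV / Q = 5.809 × 10^7 m³ / 9.85 × 10^5 m³/d = 58.98 d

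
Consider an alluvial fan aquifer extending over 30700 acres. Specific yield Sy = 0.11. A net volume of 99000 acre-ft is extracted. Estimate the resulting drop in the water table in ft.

Δh ≈ 29.3 ft

A = 30700 acres = 1.242 × 10^8 m²
ΔV = 99000 acre-ft = 1.221 × 10^8 m³
Δh = ΔV / (Sy × A) = 1.221 × 10^8 m³ / (0.11 × 1.242 × 10^8 m²) = 8.936 m
Δh = 8.936 m = 29.32 ft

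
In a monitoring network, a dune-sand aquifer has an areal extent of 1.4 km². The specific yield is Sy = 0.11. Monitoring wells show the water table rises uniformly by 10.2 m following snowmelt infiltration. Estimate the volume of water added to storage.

A = 1.4 km² = 1.4 × 10^6 m²
ΔV = Sy × A × Δh = 0.11 × 1.4 × 10^6 m² × 10.2 m = 1.571 × 10^6 m³

ΔV ≈ 1.57 × 10^6 m³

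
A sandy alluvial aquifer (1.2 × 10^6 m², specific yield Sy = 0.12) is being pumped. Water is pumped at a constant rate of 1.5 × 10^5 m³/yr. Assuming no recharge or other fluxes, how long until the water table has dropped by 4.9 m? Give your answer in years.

t ≈ 4.7 years

ΔV = Sy × A × Δh = 0.12 × 1.2 × 10^6 × 4.9 = 7.056 × 10^5 m³
Q = 1.5 × 10^5 m³/yr = 411 m³/d
t = ΔV / Q = 7.056 × 10^5 m³ / 411 m³/d = 1717 d
t = 1717 d ≈ 4.704 years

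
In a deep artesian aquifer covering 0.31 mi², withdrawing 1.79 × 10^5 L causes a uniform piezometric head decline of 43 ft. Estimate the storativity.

S ≈ 1.7 × 10^-5

A = 0.31 mi² = 8.029 × 10^5 m²
Δh = 43 ft = 13.11 m
ΔV = 1.79 × 10^5 L = 179 m³
S = ΔV / (A × Δh) = 179 m³ / (8.029 × 10^5 m² × 13.11 m) = 1.701 × 10^-5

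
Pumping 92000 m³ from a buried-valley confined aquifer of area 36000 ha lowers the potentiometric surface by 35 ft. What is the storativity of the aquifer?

A = 36000 ha = 3.6 × 10^8 m²
Δh = 35 ft = 10.67 m
S = ΔV / (A × Δh) = 92000 m³ / (3.6 × 10^8 m² × 10.67 m) = 2.396 × 10^-5

S ≈ 2.4 × 10^-5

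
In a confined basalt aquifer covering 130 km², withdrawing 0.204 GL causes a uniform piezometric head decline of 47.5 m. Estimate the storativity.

A = 130 km² = 1.3 × 10^8 m²
ΔV = 0.204 GL = 2.04 × 10^5 m³
S = ΔV / (A × Δh) = 2.04 × 10^5 m³ / (1.3 × 10^8 m² × 47.5 m) = 3.304 × 10^-5

S ≈ 3.3 × 10^-5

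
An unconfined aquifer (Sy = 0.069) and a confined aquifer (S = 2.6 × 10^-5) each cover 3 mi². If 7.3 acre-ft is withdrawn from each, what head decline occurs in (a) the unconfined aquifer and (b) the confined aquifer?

Δh_u ≈ 0.0168 m; Δh_c ≈ 44.6 m

A = 3 mi² = 7.77 × 10^6 m²
ΔV = 7.3 acre-ft = 9004 m³
Unconfined: Δh_u = ΔV/(Sy·A) = 9004/(0.069 × 7.77 × 10^6) = 0.0168 m
Confined: Δh_c = ΔV/(S·A) = 9004/(2.6 × 10^-5 × 7.77 × 10^6) = 44.57 m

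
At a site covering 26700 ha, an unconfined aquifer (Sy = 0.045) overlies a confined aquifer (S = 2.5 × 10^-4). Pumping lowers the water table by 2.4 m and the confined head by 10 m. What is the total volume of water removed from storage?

A = 26700 ha = 2.67 × 10^8 m²
Unconfined: ΔV_u = Sy × A × Δh_u = 0.045 × 2.67 × 10^8 × 2.4 = 2.884 × 10^7 m³
Confined: ΔV_c = S × A × Δh_c = 2.5 × 10^-4 × 2.67 × 10^8 × 10 = 6.675 × 10^5 m³
Total ΔV = 2.884 × 10^7 + 6.675 × 10^5 = 2.95 × 10^7 m³

ΔV ≈ 2.95 × 10^7 m³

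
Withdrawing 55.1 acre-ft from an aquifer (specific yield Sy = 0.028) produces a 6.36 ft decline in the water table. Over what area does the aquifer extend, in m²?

Δh = 6.36 ft = 1.939 m
ΔV = 55.1 acre-ft = 67960 m³
A = ΔV / (Sy × Δh) = 67960 / (0.028 × 1.939) = 1.252 × 10^6 m²

A ≈ 1.25 × 10^6 m²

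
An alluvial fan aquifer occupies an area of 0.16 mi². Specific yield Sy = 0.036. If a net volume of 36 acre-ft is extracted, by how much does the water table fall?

Δh ≈ 2.98 m

A = 0.16 mi² = 4.144 × 10^5 m²
ΔV = 36 acre-ft = 44410 m³
Δh = ΔV / (Sy × A) = 44410 m³ / (0.036 × 4.144 × 10^5 m²) = 2.977 m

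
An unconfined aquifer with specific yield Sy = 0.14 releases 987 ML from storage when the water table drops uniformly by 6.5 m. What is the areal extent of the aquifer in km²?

ΔV = 987 ML = 9.87 × 10^5 m³
A = ΔV / (Sy × Δh) = 9.87 × 10^5 / (0.14 × 6.5) = 1.085 × 10^6 m²
A = 1.085 × 10^6 m² = 1.085 km²

A ≈ 1.08 km²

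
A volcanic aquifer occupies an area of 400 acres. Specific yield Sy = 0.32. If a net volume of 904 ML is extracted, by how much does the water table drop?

A = 400 acres = 1.619 × 10^6 m²
ΔV = 904 ML = 9.04 × 10^5 m³
Δh = ΔV / (Sy × A) = 9.04 × 10^5 m³ / (0.32 × 1.619 × 10^6 m²) = 1.745 m

Δh ≈ 1.75 m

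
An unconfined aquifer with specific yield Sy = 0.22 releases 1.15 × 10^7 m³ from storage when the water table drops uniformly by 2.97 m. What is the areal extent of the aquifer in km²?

A = ΔV / (Sy × Δh) = 1.15 × 10^7 / (0.22 × 2.97) = 1.76 × 10^7 m²
A = 1.76 × 10^7 m² = 17.6 km²

A ≈ 17.6 km²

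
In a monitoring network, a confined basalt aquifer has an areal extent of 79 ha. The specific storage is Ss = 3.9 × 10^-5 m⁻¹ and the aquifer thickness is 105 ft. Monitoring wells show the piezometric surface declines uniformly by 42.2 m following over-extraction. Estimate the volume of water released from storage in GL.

b = 105 ft = 32 m
S = Ss × b = 3.9 × 10^-5 m⁻¹ × 32 m = 1.248 × 10^-3
A = 79 ha = 7.9 × 10^5 m²
ΔV = S × A × Δh = 0.001248 × 7.9 × 10^5 m² × 42.2 m = 41610 m³
ΔV = 41610 m³ = 0.04161 GL

ΔV ≈ 0.0416 GL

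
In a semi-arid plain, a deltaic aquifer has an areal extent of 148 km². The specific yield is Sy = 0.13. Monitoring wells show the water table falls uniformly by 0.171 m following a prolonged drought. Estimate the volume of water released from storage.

ΔV ≈ 3.29 × 10^6 m³

A = 148 km² = 1.48 × 10^8 m²
ΔV = Sy × A × Δh = 0.13 × 1.48 × 10^8 m² × 0.171 m = 3.29 × 10^6 m³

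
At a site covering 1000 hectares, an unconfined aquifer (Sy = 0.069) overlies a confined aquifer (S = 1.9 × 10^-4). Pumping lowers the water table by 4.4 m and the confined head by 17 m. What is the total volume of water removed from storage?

ΔV ≈ 3.07 × 10^6 m³

A = 1000 hectares = 1 × 10^7 m²
Unconfined: ΔV_u = Sy × A × Δh_u = 0.069 × 1 × 10^7 × 4.4 = 3.036 × 10^6 m³
Confined: ΔV_c = S × A × Δh_c = 1.9 × 10^-4 × 1 × 10^7 × 17 = 32300 m³
Total ΔV = 3.036 × 10^6 + 32300 = 3.068 × 10^6 m³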